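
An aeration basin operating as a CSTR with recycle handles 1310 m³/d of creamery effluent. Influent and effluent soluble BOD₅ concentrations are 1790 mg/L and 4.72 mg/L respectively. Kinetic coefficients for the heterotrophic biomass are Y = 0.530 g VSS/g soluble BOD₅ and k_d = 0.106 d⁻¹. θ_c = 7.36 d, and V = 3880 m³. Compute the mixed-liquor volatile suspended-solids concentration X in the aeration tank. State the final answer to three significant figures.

X ≈ 1320 mg/L

Solving the biomass balance for X: X = Y Q (S₀−S) θ_c / [V (1+k_d θ_c)] = 0.530 × 1310 × (1790 − 4.72) × 7.36 / [3880 × (1 + 0.106 × 7.36)] = 1321 mg/L.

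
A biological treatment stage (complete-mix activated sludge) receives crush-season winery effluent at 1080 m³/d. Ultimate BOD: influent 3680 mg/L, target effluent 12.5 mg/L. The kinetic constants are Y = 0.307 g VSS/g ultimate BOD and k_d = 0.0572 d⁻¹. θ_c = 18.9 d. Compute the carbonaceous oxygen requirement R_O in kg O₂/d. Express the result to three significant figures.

R_O ≈ 3130 kg O₂/d

The observed yield is Y_obs = Y/(1 + k_d·θ_c) = 0.307 / (1 + 0.0572 × 18.9) = 0.307 / 2.081 = 0.1475 g VSS per g ultimate BOD removed.
Q·(S₀ − S) = 1080 × (3680 − 12.5) × 10⁻³ = 3961 kg/d removed.
Net sludge production P_X = 0.1475 × 3961 = 584.3 kg VSS/d.
R_O = Q·ΔS − 1.42 P_X = 3961 − 829.7 = 3131 kg O₂/d.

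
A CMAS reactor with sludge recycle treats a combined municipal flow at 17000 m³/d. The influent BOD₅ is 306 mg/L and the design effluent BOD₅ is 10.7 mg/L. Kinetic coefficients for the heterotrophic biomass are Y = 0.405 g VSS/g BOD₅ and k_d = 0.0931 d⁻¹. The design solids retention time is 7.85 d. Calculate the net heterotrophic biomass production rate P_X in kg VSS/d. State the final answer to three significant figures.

Y_obs = Y / (1 + k_d θ_c) = 0.405 / (1 + 0.0931 × 7.85) = 0.405 / 1.731 = 0.2340.
Mass of BOD₅ removed per day: Q(S₀ − S) = 17000 × 295.3 g/m³ = 5020 kg/d.
Biomass produced: P_X = Y_obs·Q·ΔS = 0.2340 × 5020 ≈ 1175 kg VSS/d.

P_X ≈ 1170 kg VSS/d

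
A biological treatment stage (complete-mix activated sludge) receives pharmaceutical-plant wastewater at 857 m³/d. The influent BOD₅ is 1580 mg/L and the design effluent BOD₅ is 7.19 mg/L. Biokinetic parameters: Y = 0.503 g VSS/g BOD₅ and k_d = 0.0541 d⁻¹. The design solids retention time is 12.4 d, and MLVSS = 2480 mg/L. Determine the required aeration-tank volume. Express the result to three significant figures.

V ≈ 2030 m³

Steady-state biomass mass balance: V·X·(1 + k_d·θ_c) = Y·Q·(S₀ − S)·θ_c, so V = 0.503 × 857 × (1580 − 7.19) × 12.4 / [2480 × (1 + 0.0541 × 12.4)] = 8.41×10^6 / 4144 = 2029 m³.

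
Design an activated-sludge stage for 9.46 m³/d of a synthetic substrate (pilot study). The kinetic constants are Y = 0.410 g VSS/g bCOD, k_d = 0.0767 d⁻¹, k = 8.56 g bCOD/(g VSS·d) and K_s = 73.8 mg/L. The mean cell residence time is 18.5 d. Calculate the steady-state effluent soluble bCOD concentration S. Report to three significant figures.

S ≈ 2.86 mg/L

For a completely mixed reactor with recycle the Lawrence–McCarty relation gives S = K_s·(1 + k_d·θ_c) / [θ_c·(Y·k − k_d) − 1] = 73.8 × (1 + 0.0767 × 18.5) / [18.5 × (0.410 × 8.56 − 0.0767) − 1] = 178.5 / 62.51 = 2.856 mg/L.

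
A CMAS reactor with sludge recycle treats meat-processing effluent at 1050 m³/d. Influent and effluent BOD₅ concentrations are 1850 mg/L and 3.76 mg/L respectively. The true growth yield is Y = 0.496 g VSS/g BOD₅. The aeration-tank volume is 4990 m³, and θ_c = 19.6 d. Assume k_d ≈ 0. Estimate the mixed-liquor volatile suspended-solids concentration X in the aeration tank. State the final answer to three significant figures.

X ≈ 3780 mg/L

Without decay, X = Y Q (S₀−S) θ_c / V = 0.496 × 1050 × (1850 − 3.76) × 19.6 / 4990 = 3777 mg/L.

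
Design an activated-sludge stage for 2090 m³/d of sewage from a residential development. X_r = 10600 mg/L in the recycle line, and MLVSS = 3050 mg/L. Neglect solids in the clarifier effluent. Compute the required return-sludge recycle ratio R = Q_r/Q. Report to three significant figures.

R ≈ 0.404

Mass balance around the secondary clarifier (neglecting effluent solids): R = X / (X_r − X) = 3050 / (10600 − 3050) = 0.4040.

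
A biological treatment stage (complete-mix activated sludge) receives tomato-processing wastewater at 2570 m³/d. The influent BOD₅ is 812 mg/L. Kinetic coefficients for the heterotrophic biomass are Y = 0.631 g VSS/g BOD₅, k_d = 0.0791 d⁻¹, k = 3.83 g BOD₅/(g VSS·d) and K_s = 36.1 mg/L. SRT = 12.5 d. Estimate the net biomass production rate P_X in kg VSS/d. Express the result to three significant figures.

P_X ≈ 660 kg VSS/d

For a completely mixed reactor with recycle the Lawrence–McCarty relation gives S = K_s·(1 + k_d·θ_c) / [θ_c·(Y·k − k_d) − 1] = 36.1 × (1 + 0.0791 × 12.5) / [12.5 × (0.631 × 3.83 − 0.0791) − 1] = 71.79 / 28.22 = 2.544 mg/L.
Observed yield with endogenous decay: Y_obs = Y / (1 + k_d·θ_c) = 0.631 / (1 + 0.0791 × 12.5) = 0.631 / 1.989 = 0.3173 g VSS/g BOD₅.
Q·(S₀ − S) = 2570 × (812 − 2.54) × 10⁻³ = 2080 kg/d removed.
Biomass produced: P_X = Y_obs·Q·ΔS = 0.3173 × 2080 ≈ 660.1 kg VSS/d.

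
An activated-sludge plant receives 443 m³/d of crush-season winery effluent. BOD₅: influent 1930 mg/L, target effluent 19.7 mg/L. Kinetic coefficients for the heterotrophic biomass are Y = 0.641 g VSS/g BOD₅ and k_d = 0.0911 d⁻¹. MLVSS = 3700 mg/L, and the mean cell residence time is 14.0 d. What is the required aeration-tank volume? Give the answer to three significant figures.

V ≈ 902 m³

From the SRT design equation V = Y Q (S₀−S) θ_c / [X (1 + k_d θ_c)] = 0.641 × 443 × (1930 − 19.7) × 14.0 / [3700 × (1 + 0.0911 × 14.0)] = 7.59×10^6 / 8419 = 902.1 m³.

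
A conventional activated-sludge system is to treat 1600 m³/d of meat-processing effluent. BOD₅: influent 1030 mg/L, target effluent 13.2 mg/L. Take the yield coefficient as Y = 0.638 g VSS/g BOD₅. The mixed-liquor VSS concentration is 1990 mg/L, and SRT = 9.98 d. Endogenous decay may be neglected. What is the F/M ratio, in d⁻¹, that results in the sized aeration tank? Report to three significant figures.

F/M ≈ 0.159 d⁻¹

Biomass mass balance (decay neglected): V·X = Y·Q·(S₀ − S)·θ_c, so V = 0.638 × 1600 × (1030 − 13.2) × 9.98 / 1990 = 5205 m³.
Food-to-microorganism ratio F/M = Q S₀ / (V X) = 1600 × 1030 / (5205 × 1990) = 0.1591 d⁻¹.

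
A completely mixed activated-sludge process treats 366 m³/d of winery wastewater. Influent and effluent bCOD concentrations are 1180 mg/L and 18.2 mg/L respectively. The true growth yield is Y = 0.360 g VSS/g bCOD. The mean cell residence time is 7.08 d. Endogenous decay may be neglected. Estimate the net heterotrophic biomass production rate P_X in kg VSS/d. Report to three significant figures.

P_X ≈ 153 kg VSS/d

Since k_d ≈ 0, Y_obs = Y = 0.360 g VSS/g bCOD.
Q·(S₀ − S) = 366 × (1180 − 18.2) × 10⁻³ = 425.2 kg/d removed.
P_X = Y_obs · Q(S₀ − S) = 0.3600 × 425.2 = 153.1 kg VSS/d.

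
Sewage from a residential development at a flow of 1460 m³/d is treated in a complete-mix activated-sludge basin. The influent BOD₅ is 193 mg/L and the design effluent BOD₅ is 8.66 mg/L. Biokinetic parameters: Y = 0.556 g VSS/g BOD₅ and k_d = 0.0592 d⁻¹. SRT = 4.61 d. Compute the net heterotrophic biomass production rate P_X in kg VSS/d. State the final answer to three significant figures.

Y_obs = Y / (1 + k_d θ_c) = 0.556 / (1 + 0.0592 × 4.61) = 0.556 / 1.273 = 0.4368.
ΔS = 193 − 8.66 = 184.3 mg/L, so the substrate removal rate is 1460 × 184.3/1000 = 269.1 kg BOD₅/d.
So the net sludge growth is P_X = 0.4368 × 269.1 = 117.6 kg VSS/d.

P_X ≈ 118 kg VSS/d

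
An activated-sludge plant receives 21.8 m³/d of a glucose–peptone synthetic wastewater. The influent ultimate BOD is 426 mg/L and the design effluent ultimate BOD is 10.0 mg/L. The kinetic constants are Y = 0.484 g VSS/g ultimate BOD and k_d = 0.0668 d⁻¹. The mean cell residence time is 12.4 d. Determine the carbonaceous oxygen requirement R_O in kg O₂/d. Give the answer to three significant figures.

R_O ≈ 5.66 kg O₂/d

Correct the yield for decay: Y_obs = Y/(1 + k_d θ_c) = 0.484 / (1 + 0.0668 × 12.4) = 0.484 / 1.828 = 0.2647.
Q·(S₀ − S) = 21.8 × (426 − 10.0) × 10⁻³ = 9.069 kg/d removed.
Biomass synthesised: P_X = Y_obs × 9.069 = 2.401 kg VSS/d.
R_O = Q·ΔS − 1.42 P_X = 9.069 − 3.409 = 5.660 kg O₂/d.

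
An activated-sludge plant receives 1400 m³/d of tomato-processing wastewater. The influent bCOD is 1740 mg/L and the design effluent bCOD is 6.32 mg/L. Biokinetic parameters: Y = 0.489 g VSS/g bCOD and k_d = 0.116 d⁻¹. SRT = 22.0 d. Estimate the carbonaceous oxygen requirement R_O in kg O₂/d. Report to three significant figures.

R_O ≈ 1950 kg O₂/d

Y_obs = Y / (1 + k_d θ_c) = 0.489 / (1 + 0.116 × 22.0) = 0.489 / 3.552 = 0.1377.
ΔS = 1740 − 6.32 = 1734 mg/L, so the substrate removal rate is 1400 × 1734/1000 = 2427 kg bCOD/d.
Net sludge production P_X = 0.1377 × 2427 = 334.1 kg VSS/d.
R_O = Q·ΔS − 1.42 P_X = 2427 − 474.5 = 1953 kg O₂/d.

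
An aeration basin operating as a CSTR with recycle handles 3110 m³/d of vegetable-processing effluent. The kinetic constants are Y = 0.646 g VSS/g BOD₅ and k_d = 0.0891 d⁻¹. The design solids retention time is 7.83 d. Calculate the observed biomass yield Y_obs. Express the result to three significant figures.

Observed yield with endogenous decay: Y_obs = Y / (1 + k_d·θ_c) = 0.646 / (1 + 0.0891 × 7.83) = 0.646 / 1.698 = 0.3805 g VSS/g BOD₅.

Y_obs ≈ 0.381 g VSS/g BOD₅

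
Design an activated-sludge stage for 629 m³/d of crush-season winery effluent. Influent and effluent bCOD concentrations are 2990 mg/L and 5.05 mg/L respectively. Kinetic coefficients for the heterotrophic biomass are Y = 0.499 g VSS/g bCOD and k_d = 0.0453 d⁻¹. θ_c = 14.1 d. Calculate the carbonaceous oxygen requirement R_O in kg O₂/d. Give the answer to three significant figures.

The observed yield is Y_obs = Y/(1 + k_d·θ_c) = 0.499 / (1 + 0.0453 × 14.1) = 0.499 / 1.639 = 0.3045 g VSS per g bCOD removed.
Mass of bCOD removed per day: Q(S₀ − S) = 629 × 2985 g/m³ = 1878 kg/d.
Net sludge production P_X = 0.3045 × 1878 = 571.7 kg VSS/d.
Carbonaceous O₂ demand = substrate oxidised − cell-mass equivalent = 1878 − 1.42 × 571.7 = 1066 kg O₂/d.

R_O ≈ 1070 kg O₂/d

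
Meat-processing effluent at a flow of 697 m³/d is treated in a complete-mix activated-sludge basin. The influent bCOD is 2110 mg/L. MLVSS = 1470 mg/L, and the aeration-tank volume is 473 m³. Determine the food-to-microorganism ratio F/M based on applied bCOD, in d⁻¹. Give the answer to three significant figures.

F/M = Q·S₀ / (V·X) = 697 × 2110 / (473.0 × 1470) = 2.115 g bCOD·(g VSS·d)⁻¹.

F/M ≈ 2.12 d⁻¹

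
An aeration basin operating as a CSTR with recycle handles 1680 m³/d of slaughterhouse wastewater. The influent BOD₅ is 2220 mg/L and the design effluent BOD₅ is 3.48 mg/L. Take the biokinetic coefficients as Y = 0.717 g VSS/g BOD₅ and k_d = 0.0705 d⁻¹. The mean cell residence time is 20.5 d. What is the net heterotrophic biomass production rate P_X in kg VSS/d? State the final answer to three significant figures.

P_X ≈ 1090 kg VSS/d

Correct the yield for decay: Y_obs = Y/(1 + k_d θ_c) = 0.717 / (1 + 0.0705 × 20.5) = 0.717 / 2.445 = 0.2932.
Substrate removed = Q·(S₀ − S) = 1680 m³/d × (2220 − 3.48) g/m³ = 3.72×10^6 g/d = 3724 kg/d.
Biomass produced: P_X = Y_obs·Q·ΔS = 0.2932 × 3724 ≈ 1092 kg VSS/d.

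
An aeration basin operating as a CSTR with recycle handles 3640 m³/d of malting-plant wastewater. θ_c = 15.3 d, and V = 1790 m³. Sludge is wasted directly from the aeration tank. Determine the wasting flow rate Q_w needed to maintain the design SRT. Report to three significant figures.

For wasting at MLVSS concentration, Q_w = V/θ_c = 1790/15.3 = 117.0 m³/d.

Q_w ≈ 117 m³/d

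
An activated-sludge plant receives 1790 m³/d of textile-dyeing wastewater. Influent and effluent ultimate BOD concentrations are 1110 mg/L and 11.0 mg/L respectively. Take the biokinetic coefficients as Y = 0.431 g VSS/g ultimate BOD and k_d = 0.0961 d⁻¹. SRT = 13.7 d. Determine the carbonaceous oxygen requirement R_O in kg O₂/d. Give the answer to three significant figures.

R_O ≈ 1450 kg O₂/d

Observed yield with endogenous decay: Y_obs = Y / (1 + k_d·θ_c) = 0.431 / (1 + 0.0961 × 13.7) = 0.431 / 2.317 = 0.1861 g VSS/g ultimate BOD.
Q·(S₀ − S) = 1790 × (1110 − 11.0) × 10⁻³ = 1967 kg/d removed.
P_X = Y_obs·Q·(S₀ − S) = 0.1861 × 1967 = 366.0 kg VSS/d.
R_O = Q·(S₀ − S) − 1.42·P_X = 1967 − 1.42 × 366.0 = 1447 kg O₂/d.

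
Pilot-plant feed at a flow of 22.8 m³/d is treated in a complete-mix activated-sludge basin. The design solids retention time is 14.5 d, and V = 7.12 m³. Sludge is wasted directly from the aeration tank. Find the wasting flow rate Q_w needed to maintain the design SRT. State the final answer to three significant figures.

Q_w ≈ 0.491 m³/d

For wasting at MLVSS concentration, Q_w = V/θ_c = 7.120/14.5 = 0.4910 m³/d.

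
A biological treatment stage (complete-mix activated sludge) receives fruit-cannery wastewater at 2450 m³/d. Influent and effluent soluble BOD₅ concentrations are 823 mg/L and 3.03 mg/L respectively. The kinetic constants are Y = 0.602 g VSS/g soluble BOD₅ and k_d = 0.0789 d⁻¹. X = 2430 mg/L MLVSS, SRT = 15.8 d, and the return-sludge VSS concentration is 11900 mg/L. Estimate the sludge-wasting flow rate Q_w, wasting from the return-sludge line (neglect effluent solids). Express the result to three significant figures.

Q_w ≈ 45.2 m³/d

From the SRT design equation V = Y Q (S₀−S) θ_c / [X (1 + k_d θ_c)] = 0.602 × 2450 × (823 − 3.03) × 15.8 / [2430 × (1 + 0.0789 × 15.8)] = 1.91×10^7 / 5459 = 3500 m³.
Q_w = (V·X)/(θ_c X_r) = 3500 × 2430 / (15.8 × 11900) = 45.24 m³/d.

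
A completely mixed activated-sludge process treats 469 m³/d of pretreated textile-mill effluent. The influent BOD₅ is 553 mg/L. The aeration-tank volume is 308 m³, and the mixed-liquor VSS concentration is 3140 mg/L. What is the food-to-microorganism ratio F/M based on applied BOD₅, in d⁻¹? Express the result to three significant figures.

Food-to-microorganism ratio F/M = Q S₀ / (V X) = 469 × 553 / (308.0 × 3140) = 0.2682 d⁻¹.

F/M ≈ 0.268 d⁻¹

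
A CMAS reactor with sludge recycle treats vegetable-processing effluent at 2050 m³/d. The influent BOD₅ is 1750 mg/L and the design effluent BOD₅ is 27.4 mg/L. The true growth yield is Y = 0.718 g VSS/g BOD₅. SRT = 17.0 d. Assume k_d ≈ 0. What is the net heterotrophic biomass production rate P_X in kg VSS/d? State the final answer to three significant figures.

Since k_d ≈ 0, Y_obs = Y = 0.718 g VSS/g BOD₅.
Substrate removed = Q·(S₀ − S) = 2050 m³/d × (1750 − 27.4) g/m³ = 3.53×10^6 g/d = 3531 kg/d.
P_X = Y_obs · Q(S₀ − S) = 0.7180 × 3531 = 2535 kg VSS/d.

P_X ≈ 2540 kg VSS/d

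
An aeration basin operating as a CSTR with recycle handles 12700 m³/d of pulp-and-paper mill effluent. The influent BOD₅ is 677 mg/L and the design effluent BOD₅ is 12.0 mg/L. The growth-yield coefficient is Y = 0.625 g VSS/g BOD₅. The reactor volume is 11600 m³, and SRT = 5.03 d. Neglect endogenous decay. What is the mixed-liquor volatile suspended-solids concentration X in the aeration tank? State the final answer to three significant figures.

X ≈ 2290 mg/L

X = Y·Q·ΔS·θ_c / V = 0.625 × 12700 × (677 − 12.0) × 5.03 / 11600 = 2289 mg/L.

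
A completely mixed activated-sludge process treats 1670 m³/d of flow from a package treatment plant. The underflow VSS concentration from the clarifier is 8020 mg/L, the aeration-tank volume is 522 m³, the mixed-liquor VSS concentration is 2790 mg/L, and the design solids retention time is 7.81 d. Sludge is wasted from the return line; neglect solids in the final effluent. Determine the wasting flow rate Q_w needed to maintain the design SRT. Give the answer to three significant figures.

Q_w = (V·X)/(θ_c X_r) = 522.0 × 2790 / (7.81 × 8020) = 23.25 m³/d.

Q_w ≈ 23.3 m³/d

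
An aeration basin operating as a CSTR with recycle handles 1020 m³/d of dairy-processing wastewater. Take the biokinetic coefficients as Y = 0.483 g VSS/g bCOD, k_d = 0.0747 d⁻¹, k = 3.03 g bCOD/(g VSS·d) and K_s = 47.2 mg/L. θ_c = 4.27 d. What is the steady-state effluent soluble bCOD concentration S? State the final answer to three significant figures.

For a completely mixed reactor with recycle the Lawrence–McCarty relation gives S = K_s·(1 + k_d·θ_c) / [θ_c·(Y·k − k_d) − 1] = 47.2 × (1 + 0.0747 × 4.27) / [4.27 × (0.483 × 3.03 − 0.0747) − 1] = 62.26 / 4.930 = 12.63 mg/L.

S ≈ 12.6 mg/L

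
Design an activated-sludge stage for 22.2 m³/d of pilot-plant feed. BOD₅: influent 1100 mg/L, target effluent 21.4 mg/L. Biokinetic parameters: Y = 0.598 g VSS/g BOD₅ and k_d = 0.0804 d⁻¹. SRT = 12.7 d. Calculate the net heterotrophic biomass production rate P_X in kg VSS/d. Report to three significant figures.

Observed yield with endogenous decay: Y_obs = Y / (1 + k_d·θ_c) = 0.598 / (1 + 0.0804 × 12.7) = 0.598 / 2.021 = 0.2959 g VSS/g BOD₅.
Substrate removed = Q·(S₀ − S) = 22.2 m³/d × (1100 − 21.4) g/m³ = 2.39×10^4 g/d = 23.94 kg/d.
Biomass produced: P_X = Y_obs·Q·ΔS = 0.2959 × 23.94 ≈ 7.085 kg VSS/d.

P_X ≈ 7.08 kg VSS/d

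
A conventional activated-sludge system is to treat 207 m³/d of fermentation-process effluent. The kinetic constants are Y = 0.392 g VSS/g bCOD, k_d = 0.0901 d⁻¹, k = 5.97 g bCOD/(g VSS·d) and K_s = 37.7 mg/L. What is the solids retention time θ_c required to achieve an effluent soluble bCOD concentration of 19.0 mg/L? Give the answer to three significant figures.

Specific growth rate at S = 19.0 mg/L: μ = YkS/(K_s+S) = 0.392·5.97·19.0/(37.7+19.0) = 0.7842 d⁻¹.
Then 1/θ_c = μ − k_d = 0.7842 − 0.0901 = 0.6941 d⁻¹, giving θ_c = 1.441 d.

θ_c ≈ 1.44 d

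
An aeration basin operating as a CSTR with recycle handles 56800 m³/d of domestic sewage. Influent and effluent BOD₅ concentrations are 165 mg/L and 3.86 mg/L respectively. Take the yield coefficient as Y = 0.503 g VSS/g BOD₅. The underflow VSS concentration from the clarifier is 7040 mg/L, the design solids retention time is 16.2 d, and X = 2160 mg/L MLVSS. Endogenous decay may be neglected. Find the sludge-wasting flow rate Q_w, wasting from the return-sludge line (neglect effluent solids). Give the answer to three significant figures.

Q_w ≈ 654 m³/d

V·X = Y·Q·ΔS·θ_c gives V = 0.503 × 56800 × (165 − 3.86) × 16.2 / 2160 = 34529 m³.
Q_w = (V·X)/(θ_c X_r) = 34529 × 2160 / (16.2 × 7040) = 654.0 m³/d.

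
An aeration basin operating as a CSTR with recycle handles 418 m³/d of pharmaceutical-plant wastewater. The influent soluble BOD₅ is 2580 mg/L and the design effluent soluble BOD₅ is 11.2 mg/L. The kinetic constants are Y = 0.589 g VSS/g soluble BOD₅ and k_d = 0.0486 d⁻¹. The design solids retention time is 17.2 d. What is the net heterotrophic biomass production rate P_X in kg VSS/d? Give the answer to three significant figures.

P_X ≈ 344 kg VSS/d

Correct the yield for decay: Y_obs = Y/(1 + k_d θ_c) = 0.589 / (1 + 0.0486 × 17.2) = 0.589 / 1.836 = 0.3208.
Mass of soluble BOD₅ removed per day: Q(S₀ − S) = 418 × 2569 g/m³ = 1074 kg/d.
P_X = Y_obs · Q(S₀ − S) = 0.3208 × 1074 = 344.5 kg VSS/d.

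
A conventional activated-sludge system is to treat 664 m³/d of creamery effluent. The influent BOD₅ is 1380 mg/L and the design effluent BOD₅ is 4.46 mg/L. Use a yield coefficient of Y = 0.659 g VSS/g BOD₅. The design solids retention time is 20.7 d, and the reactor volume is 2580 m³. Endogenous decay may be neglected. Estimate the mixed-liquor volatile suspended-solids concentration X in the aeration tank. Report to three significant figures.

X ≈ 4830 mg/L

X = Y·Q·ΔS·θ_c / V = 0.659 × 664 × (1380 − 4.46) × 20.7 / 2580 = 4829 mg/L.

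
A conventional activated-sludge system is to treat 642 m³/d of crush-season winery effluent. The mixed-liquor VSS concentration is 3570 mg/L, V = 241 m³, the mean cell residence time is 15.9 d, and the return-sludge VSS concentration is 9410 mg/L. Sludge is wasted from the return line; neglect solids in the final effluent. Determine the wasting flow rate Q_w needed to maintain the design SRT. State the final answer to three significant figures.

Q_w ≈ 5.75 m³/d

Q_w = (V·X)/(θ_c X_r) = 241.0 × 3570 / (15.9 × 9410) = 5.750 m³/d.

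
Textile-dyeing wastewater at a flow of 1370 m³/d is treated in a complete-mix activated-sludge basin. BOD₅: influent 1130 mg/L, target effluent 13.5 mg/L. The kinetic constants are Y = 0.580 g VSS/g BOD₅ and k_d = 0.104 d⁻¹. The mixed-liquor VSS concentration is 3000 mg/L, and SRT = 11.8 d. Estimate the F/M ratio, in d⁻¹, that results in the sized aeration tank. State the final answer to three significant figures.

Rearranging the biomass balance for a CMAS with decay, V = Y·Q·ΔS·θ_c / [X·(1+k_d θ_c)] = 0.580 × 1370 × (1130 − 13.5) × 11.8 / [3000 × (1 + 0.104 × 11.8)] = 1.05×10^7 / 6682 = 1567 m³.
Food-to-microorganism ratio F/M = Q S₀ / (V X) = 1370 × 1130 / (1567 × 3000) = 0.3294 d⁻¹.

F/M ≈ 0.329 d⁻¹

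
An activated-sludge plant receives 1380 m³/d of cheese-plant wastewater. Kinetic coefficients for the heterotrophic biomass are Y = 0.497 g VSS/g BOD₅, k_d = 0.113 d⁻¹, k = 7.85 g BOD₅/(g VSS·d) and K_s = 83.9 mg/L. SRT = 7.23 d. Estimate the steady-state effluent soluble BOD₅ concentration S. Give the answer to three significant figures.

Effluent substrate depends only on kinetics and SRT: S = K_s(1 + k_d θ_c) / [θ_c(Yk − k_d) − 1] = 83.9 × (1 + 0.113 × 7.23) / [7.23 × (0.497 × 7.85 − 0.113) − 1] = 152.4 / 26.39 = 5.777 mg/L.

S ≈ 5.78 mg/L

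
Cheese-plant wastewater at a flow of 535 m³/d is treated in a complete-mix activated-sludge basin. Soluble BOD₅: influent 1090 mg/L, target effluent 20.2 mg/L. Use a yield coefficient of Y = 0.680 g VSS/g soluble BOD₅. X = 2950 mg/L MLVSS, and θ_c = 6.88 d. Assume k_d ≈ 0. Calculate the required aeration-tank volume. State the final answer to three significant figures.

V ≈ 908 m³

Biomass mass balance (decay neglected): V·X = Y·Q·(S₀ − S)·θ_c, so V = 0.680 × 535 × (1090 − 20.2) × 6.88 / 2950 = 907.7 m³.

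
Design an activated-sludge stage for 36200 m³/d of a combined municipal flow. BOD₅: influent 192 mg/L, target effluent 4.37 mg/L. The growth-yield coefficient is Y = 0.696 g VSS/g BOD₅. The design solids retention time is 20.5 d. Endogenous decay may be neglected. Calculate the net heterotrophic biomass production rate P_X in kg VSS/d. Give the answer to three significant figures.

P_X ≈ 4730 kg VSS/d

With endogenous decay neglected, the observed yield equals the true yield: Y_obs = Y = 0.696 g VSS/g BOD₅.
Mass of BOD₅ removed per day: Q(S₀ − S) = 36200 × 187.6 g/m³ = 6792 kg/d.
So the net sludge growth is P_X = 0.6960 × 6792 = 4727 kg VSS/d.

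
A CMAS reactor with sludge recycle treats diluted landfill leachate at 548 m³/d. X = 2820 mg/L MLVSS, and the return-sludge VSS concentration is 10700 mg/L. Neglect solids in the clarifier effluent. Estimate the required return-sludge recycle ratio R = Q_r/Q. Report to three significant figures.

Mass balance around the secondary clarifier (neglecting effluent solids): R = X / (X_r − X) = 2820 / (10700 − 2820) = 0.3579.

R ≈ 0.358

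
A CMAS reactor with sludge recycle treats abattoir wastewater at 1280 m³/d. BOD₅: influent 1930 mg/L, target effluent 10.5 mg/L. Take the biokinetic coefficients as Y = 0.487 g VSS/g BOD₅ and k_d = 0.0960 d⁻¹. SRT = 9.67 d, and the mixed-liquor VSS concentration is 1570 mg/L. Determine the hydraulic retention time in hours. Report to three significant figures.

From the SRT design equation V = Y Q (S₀−S) θ_c / [X (1 + k_d θ_c)] = 0.487 × 1280 × (1930 − 10.5) × 9.67 / [1570 × (1 + 0.0960 × 9.67)] = 1.16×10^7 / 3027 = 3822 m³.
Hydraulic retention time τ = V/Q = 3822 / 1280 = 2.986 d = 71.66 h.

τ ≈ 71.7 h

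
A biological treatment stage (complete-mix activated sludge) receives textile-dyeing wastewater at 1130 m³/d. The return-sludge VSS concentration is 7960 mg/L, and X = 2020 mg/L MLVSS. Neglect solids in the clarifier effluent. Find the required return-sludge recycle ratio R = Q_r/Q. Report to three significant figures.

R ≈ 0.340

Solids balance on the clarifier gives (1+R)X = R·X_r, so R = X/(X_r − X) = 2020 / (7960 − 2020) = 0.3401.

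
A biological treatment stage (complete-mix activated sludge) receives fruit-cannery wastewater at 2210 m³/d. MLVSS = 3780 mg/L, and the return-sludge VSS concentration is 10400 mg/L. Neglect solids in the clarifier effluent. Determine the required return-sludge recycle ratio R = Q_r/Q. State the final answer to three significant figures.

R ≈ 0.571

Solids balance on the clarifier gives (1+R)X = R·X_r, so R = X/(X_r − X) = 3780 / (10400 − 3780) = 0.5710.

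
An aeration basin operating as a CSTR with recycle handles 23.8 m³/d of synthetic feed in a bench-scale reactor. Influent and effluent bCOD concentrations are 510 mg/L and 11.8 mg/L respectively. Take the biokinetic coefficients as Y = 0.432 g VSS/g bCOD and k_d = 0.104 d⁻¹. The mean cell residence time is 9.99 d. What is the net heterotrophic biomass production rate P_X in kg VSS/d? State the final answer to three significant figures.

P_X ≈ 2.51 kg VSS/d

The observed yield is Y_obs = Y/(1 + k_d·θ_c) = 0.432 / (1 + 0.104 × 9.99) = 0.432 / 2.039 = 0.2119 g VSS per g bCOD removed.
ΔS = 510 − 11.8 = 498.2 mg/L, so the substrate removal rate is 23.8 × 498.2/1000 = 11.86 kg bCOD/d.
P_X = Y_obs · Q(S₀ − S) = 0.2119 × 11.86 = 2.512 kg VSS/d.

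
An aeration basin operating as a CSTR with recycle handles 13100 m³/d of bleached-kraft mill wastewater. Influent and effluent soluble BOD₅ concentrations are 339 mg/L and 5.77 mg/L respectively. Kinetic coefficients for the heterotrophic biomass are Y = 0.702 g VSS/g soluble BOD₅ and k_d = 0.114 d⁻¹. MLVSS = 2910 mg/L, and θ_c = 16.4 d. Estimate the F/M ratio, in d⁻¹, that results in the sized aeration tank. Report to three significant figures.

F/M ≈ 0.254 d⁻¹

Rearranging the biomass balance for a CMAS with decay, V = Y·Q·ΔS·θ_c / [X·(1+k_d θ_c)] = 0.702 × 13100 × (339 − 5.77) × 16.4 / [2910 × (1 + 0.114 × 16.4)] = 5.03×10^7 / 8351 = 6018 m³.
F/M = applied load / biomass = Q·S₀/(V·X) = 13100 × 339 / (6018 × 2910) = 0.2536 d⁻¹.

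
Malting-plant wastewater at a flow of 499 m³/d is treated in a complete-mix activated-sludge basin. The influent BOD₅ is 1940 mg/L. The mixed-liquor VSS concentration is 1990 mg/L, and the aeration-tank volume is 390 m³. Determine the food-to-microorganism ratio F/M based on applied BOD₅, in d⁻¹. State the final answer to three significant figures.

F/M = Q·S₀ / (V·X) = 499 × 1940 / (390.0 × 1990) = 1.247 g BOD₅·(g VSS·d)⁻¹.

F/M ≈ 1.25 d⁻¹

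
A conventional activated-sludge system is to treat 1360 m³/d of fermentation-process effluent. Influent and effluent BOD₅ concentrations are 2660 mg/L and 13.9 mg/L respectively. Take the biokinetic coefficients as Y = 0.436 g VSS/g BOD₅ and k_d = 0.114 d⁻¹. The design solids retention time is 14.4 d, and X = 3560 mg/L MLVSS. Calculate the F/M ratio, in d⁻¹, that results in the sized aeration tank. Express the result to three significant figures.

From the SRT design equation V = Y Q (S₀−S) θ_c / [X (1 + k_d θ_c)] = 0.436 × 1360 × (2660 − 13.9) × 14.4 / [3560 × (1 + 0.114 × 14.4)] = 2.26×10^7 / 9404 = 2403 m³.
F/M = Q·S₀ / (V·X) = 1360 × 2660 / (2403 × 3560) = 0.4230 g BOD₅·(g VSS·d)⁻¹.

F/M ≈ 0.423 d⁻¹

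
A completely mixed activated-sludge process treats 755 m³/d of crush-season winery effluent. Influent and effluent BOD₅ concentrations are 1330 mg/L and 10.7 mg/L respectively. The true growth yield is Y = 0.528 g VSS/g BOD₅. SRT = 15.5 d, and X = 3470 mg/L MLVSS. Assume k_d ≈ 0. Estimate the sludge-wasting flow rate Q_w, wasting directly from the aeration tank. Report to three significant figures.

Biomass mass balance (decay neglected): V·X = Y·Q·(S₀ − S)·θ_c, so V = 0.528 × 755 × (1330 − 10.7) × 15.5 / 3470 = 2349 m³.
Wasting from the aeration tank: Q_w = V / θ_c = 2349 / 15.5 = 151.6 m³/d.

Q_w ≈ 152 m³/d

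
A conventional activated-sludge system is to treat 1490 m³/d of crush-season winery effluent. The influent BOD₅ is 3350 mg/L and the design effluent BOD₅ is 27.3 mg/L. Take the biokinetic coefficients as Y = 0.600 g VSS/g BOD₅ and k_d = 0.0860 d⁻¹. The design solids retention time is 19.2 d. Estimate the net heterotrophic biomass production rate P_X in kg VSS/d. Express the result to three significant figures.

Correct the yield for decay: Y_obs = Y/(1 + k_d θ_c) = 0.600 / (1 + 0.0860 × 19.2) = 0.600 / 2.651 = 0.2263.
Mass of BOD₅ removed per day: Q(S₀ − S) = 1490 × 3323 g/m³ = 4951 kg/d.
Biomass produced: P_X = Y_obs·Q·ΔS = 0.2263 × 4951 ≈ 1120 kg VSS/d.

P_X ≈ 1120 kg VSS/d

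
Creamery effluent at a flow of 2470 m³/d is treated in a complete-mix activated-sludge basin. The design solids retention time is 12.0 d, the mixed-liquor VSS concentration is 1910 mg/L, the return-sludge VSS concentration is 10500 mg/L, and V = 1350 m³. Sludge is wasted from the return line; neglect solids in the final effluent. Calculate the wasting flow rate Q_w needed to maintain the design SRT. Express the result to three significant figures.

Q_w = (V·X)/(θ_c X_r) = 1350 × 1910 / (12.0 × 10500) = 20.46 m³/d.

Q_w ≈ 20.5 m³/d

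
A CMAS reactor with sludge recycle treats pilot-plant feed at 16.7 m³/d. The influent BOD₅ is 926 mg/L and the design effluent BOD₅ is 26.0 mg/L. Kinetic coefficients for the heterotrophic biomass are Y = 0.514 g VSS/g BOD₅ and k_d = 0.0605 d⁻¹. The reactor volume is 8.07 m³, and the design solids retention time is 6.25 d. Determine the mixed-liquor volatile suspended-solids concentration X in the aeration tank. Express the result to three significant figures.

X ≈ 4340 mg/L

Solving the biomass balance for X: X = Y Q (S₀−S) θ_c / [V (1+k_d θ_c)] = 0.514 × 16.7 × (926 − 26.0) × 6.25 / [8.07 × (1 + 0.0605 × 6.25)] = 4342 mg/L.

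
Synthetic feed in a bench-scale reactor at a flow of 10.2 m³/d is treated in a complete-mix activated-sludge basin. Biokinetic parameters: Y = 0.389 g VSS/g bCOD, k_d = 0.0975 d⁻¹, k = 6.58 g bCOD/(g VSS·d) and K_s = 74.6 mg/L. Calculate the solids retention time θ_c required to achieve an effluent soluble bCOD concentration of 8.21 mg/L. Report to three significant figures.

At the target effluent, Y k S/(K_s+S) = 0.389×6.58×8.21/82.81 = 0.2538 d⁻¹.
1/θ_c = 0.2538 − 0.0975 = 0.1563 d⁻¹, so θ_c = 6.399 d.

θ_c ≈ 6.40 d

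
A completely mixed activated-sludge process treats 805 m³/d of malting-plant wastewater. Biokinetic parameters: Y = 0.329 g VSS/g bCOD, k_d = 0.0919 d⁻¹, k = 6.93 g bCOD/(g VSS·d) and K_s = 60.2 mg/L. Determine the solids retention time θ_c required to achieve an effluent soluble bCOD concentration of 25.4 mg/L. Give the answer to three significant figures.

From 1/θ_c = Y·k·S/(K_s + S) − k_d: Y·k·S/(K_s+S) = 0.329 × 6.93 × 25.4 / (60.2 + 25.4) = 0.6765 d⁻¹.
θ_c = 1/(μ − k_d) = 1/(0.6765 − 0.0919) = 1/0.5846 = 1.710 d.

θ_c ≈ 1.71 d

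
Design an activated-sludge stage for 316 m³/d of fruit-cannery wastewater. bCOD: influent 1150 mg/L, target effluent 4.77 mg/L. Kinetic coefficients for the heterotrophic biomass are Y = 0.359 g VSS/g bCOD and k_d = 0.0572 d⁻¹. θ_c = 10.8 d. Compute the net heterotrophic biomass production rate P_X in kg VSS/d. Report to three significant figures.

Y_obs = Y / (1 + k_d θ_c) = 0.359 / (1 + 0.0572 × 10.8) = 0.359 / 1.618 = 0.2219.
Substrate removed = Q·(S₀ − S) = 316 m³/d × (1150 − 4.77) g/m³ = 3.62×10^5 g/d = 361.9 kg/d.
P_X = Y_obs · Q(S₀ − S) = 0.2219 × 361.9 = 80.31 kg VSS/d.

P_X ≈ 80.3 kg VSS/d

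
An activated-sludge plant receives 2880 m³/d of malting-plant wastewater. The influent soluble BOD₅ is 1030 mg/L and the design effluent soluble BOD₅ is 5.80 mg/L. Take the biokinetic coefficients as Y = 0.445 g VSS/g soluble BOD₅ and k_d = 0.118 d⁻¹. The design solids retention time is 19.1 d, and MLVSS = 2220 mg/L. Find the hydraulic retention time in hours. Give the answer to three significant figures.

Rearranging the biomass balance for a CMAS with decay, V = Y·Q·ΔS·θ_c / [X·(1+k_d θ_c)] = 0.445 × 2880 × (1030 − 5.80) × 19.1 / [2220 × (1 + 0.118 × 19.1)] = 2.51×10^7 / 7223 = 3471 m³.
τ = V/Q = 3471/2880 = 1.205 d, or 28.92 h.

τ ≈ 28.9 h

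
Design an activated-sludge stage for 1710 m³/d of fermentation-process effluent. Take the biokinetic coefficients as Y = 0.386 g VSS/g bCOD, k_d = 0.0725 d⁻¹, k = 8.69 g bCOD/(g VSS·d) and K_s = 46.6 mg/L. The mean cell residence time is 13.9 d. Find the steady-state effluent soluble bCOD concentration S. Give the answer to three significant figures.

S ≈ 2.10 mg/L

From the Monod/SRT balance for a CMAS, S = K_s·(1+k_d θ_c)/[θ_c·(Y k − k_d) − 1] = 46.6 × (1 + 0.0725 × 13.9) / [13.9 × (0.386 × 8.69 − 0.0725) − 1] = 93.56 / 44.62 = 2.097 mg/L.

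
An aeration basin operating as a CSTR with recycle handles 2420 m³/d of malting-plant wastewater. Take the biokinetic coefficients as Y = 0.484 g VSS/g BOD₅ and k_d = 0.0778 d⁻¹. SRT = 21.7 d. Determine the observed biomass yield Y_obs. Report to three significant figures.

Correct the yield for decay: Y_obs = Y/(1 + k_d θ_c) = 0.484 / (1 + 0.0778 × 21.7) = 0.484 / 2.688 = 0.1800.

Y_obs ≈ 0.180 g VSS/g BOD₅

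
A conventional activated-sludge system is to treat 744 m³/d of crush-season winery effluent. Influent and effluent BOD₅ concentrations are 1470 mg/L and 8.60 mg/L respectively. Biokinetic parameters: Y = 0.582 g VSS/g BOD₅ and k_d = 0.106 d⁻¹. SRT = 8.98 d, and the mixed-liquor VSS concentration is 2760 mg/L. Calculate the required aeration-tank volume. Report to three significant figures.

V ≈ 1050 m³

From the SRT design equation V = Y Q (S₀−S) θ_c / [X (1 + k_d θ_c)] = 0.582 × 744 × (1470 − 8.60) × 8.98 / [2760 × (1 + 0.106 × 8.98)] = 5.68×10^6 / 5387 = 1055 m³.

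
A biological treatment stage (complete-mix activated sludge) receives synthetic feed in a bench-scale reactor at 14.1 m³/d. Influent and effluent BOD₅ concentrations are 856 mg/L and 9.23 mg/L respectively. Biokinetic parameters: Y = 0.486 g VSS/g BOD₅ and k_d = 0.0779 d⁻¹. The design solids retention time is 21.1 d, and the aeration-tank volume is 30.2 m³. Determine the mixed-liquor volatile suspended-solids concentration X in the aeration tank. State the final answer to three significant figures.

Solving the biomass balance for X: X = Y Q (S₀−S) θ_c / [V (1+k_d θ_c)] = 0.486 × 14.1 × (856 − 9.23) × 21.1 / [30.2 × (1 + 0.0779 × 21.1)] = 1534 mg/L.

X ≈ 1530 mg/L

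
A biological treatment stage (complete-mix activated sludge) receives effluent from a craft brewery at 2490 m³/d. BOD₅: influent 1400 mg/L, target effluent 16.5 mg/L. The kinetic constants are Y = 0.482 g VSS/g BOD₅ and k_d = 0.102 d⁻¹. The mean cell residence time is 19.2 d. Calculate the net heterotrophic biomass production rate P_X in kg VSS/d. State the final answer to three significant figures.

P_X ≈ 561 kg VSS/d

Observed yield with endogenous decay: Y_obs = Y / (1 + k_d·θ_c) = 0.482 / (1 + 0.102 × 19.2) = 0.482 / 2.958 = 0.1629 g VSS/g BOD₅.
Substrate removed = Q·(S₀ − S) = 2490 m³/d × (1400 − 16.5) g/m³ = 3.44×10^6 g/d = 3445 kg/d.
P_X = Y_obs · Q(S₀ − S) = 0.1629 × 3445 = 561.3 kg VSS/d.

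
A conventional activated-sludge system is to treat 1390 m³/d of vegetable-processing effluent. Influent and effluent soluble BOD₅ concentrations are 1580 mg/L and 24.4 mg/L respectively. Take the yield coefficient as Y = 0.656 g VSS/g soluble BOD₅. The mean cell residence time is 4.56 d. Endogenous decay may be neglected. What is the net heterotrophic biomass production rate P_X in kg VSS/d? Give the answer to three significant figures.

Since k_d ≈ 0, Y_obs = Y = 0.656 g VSS/g soluble BOD₅.
Substrate removed = Q·(S₀ − S) = 1390 m³/d × (1580 − 24.4) g/m³ = 2.16×10^6 g/d = 2162 kg/d.
P_X = Y_obs · Q(S₀ − S) = 0.6560 × 2162 = 1418 kg VSS/d.

P_X ≈ 1420 kg VSS/d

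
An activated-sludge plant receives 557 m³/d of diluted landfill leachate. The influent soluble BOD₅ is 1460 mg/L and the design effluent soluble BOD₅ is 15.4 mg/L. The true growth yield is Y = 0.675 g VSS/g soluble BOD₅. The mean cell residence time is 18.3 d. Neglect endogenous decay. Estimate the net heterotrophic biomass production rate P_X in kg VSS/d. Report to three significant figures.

P_X ≈ 543 kg VSS/d

Since k_d ≈ 0, Y_obs = Y = 0.675 g VSS/g soluble BOD₅.
Substrate removed = Q·(S₀ − S) = 557 m³/d × (1460 − 15.4) g/m³ = 8.05×10^5 g/d = 804.6 kg/d.
So the net sludge growth is P_X = 0.6750 × 804.6 = 543.1 kg VSS/d.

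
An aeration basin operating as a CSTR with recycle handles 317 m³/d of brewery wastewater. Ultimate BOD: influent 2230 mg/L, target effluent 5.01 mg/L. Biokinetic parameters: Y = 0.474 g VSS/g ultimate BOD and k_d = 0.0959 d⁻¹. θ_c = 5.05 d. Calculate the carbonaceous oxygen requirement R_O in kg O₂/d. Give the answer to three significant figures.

R_O ≈ 385 kg O₂/d

The observed yield is Y_obs = Y/(1 + k_d·θ_c) = 0.474 / (1 + 0.0959 × 5.05) = 0.474 / 1.484 = 0.3193 g VSS per g ultimate BOD removed.
Mass of ultimate BOD removed per day: Q(S₀ − S) = 317 × 2225 g/m³ = 705.3 kg/d.
Biomass synthesised: P_X = Y_obs × 705.3 = 225.2 kg VSS/d.
R_O = Q·(S₀ − S) − 1.42·P_X = 705.3 − 1.42 × 225.2 = 385.5 kg O₂/d.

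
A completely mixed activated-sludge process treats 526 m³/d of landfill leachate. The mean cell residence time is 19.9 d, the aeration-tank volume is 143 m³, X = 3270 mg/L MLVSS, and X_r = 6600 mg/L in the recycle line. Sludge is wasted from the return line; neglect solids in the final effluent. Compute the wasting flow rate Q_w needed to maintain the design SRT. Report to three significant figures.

θ_c = V·X/(Q_w·X_r) when wasting from the recycle, so Q_w = V·X/(θ_c·X_r) = 143.0 × 3270 / (19.9 × 6600) = 3.560 m³/d.

Q_w ≈ 3.56 m³/d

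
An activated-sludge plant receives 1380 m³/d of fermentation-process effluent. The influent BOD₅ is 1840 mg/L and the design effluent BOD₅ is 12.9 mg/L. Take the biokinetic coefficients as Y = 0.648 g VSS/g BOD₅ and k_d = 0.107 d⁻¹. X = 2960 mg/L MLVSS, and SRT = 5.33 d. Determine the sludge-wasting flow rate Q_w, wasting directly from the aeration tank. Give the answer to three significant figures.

Rearranging the biomass balance for a CMAS with decay, V = Y·Q·ΔS·θ_c / [X·(1+k_d θ_c)] = 0.648 × 1380 × (1840 − 12.9) × 5.33 / [2960 × (1 + 0.107 × 5.33)] = 8.71×10^6 / 4648 = 1874 m³.
With mixed-liquor wasting, θ_c = V/Q_w, so Q_w = V/θ_c = 1874/5.33 = 351.5 m³/d.

Q_w ≈ 352 m³/d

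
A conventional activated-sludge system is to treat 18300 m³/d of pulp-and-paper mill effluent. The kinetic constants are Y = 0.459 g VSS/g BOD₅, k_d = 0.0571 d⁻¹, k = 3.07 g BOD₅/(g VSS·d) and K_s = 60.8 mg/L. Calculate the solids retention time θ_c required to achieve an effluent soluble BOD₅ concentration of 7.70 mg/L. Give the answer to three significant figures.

Specific growth rate at S = 7.70 mg/L: μ = YkS/(K_s+S) = 0.459·3.07·7.70/(60.8+7.70) = 0.1584 d⁻¹.
θ_c = 1/(μ − k_d) = 1/(0.1584 − 0.0571) = 1/0.1013 = 9.872 d.

θ_c ≈ 9.87 d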